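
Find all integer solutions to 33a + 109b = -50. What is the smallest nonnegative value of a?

15

gcd(109, 33):
  109 = 3·33 + 10
  33 = 3·10 + 3
  10 = 3·3 + 1
  3 = 3·1
so gcd(109, 33) = 1.
1 divides -50, so solutions exist.
Back-substitute for Bézout coefficients:
  1 = 10 - 3·3
  ... = 33·(-33) + 109·(10)
Scale by -50/1 = -50: (a₀, b₀) = (1650, -500).
General solution: a = 1650 + 109t, b = -500 - 33t for integer t.
a ≥ 0: smallest is 1650 mod 109 = 15 (at t = -15), with b = -5.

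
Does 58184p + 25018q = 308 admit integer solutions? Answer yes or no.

yes

gcd(58184, 25018) = 14  (58184 = 2·25018 + 8148, 25018 = 3·8148 + 574, 8148 = 14·574 + 112, 574 = 5·112 + 14, 112 = 8·14).
14 divides 308, so integer solutions exist.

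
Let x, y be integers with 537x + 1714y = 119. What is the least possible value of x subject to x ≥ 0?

1411

gcd(1714, 537):
  1714 = 3·537 + 103
  537 = 5·103 + 22
  103 = 4·22 + 15
  22 = 1·15 + 7
  15 = 2·7 + 1
  7 = 7·1
so gcd(1714, 537) = 1.
1 divides 119, so solutions exist.
Back-substitute for Bézout coefficients:
  1 = 15 - 2·7
  ... = 537·(-233) + 1714·(73)
Scale by 119/1 = 119: (x₀, y₀) = (-27727, 8687).
General solution: x = -27727 + 1714t, y = 8687 - 537t for integer t.
x ≥ 0: smallest is -27727 mod 1714 = 1411 (at t = 17), with y = -442.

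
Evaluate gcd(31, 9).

1

gcd(31, 9) = 1  (31 = 3·9 + 4, 9 = 2·4 + 1, 4 = 4·1).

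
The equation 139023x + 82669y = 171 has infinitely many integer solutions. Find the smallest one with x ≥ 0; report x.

gcd(139023, 82669):
  139023 = 1×82669 + 56354
  82669 = 1×56354 + 26315
  56354 = 2×26315 + 3724
  26315 = 7×3724 + 247
  3724 = 15×247 + 19
  247 = 13×19
so gcd(139023, 82669) = 19.
19 divides 171, so solutions exist.
Back-substitute for Bézout coefficients:
  19 = 3724 - 15×247
  ... = 139023×(333) + 82669×(-560)
Scale by 171/19 = 9: (x₀, y₀) = (2997, -5040).
General solution: x = 2997 + 4351t, y = -5040 - 7317t for integer t.
x ≥ 0: smallest is 2997 mod 4351 = 2997 (at t = 0), with y = -5040.

2997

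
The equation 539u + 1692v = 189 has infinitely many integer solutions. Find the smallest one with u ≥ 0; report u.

1143

gcd(1692, 539):
  1692 = 3×539 + 75
  539 = 7×75 + 14
  75 = 5×14 + 5
  14 = 2×5 + 4
  5 = 1×4 + 1
  4 = 4×1
so gcd(1692, 539) = 1.
1 divides 189, so solutions exist.
Back-substitute for Bézout coefficients:
  1 = 5 - 1×4
  ... = 539×(-361) + 1692×(115)
Scale by 189/1 = 189: (u₀, v₀) = (-68229, 21735).
General solution: u = -68229 + 1692t, v = 21735 - 539t for integer t.
u ≥ 0: smallest is -68229 mod 1692 = 1143 (at t = 41), with v = -364.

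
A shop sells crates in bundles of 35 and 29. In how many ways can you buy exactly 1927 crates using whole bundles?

Need nonnegative integers with 35j + 29k = 1927.
gcd(35, 29) = 1, and 35·(5) + 29·(-6) = 1.
So (j₀, k₀) = (9635, -11562); general j = 9635 + 29t, k = -11562 - 35t.
j ≥ 0 ⇒ t ≥ -332; k ≥ 0 ⇒ t ≤ -331. That's 2 values of t.

2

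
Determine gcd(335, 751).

gcd(751, 335) = 1  (751 = 2·335 + 81, 335 = 4·81 + 11, 81 = 7·11 + 4, 11 = 2·4 + 3, 4 = 1·3 + 1, 3 = 3·1).

1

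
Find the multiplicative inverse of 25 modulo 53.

17

gcd(53, 25):
  53 = 2·25 + 3
  25 = 8·3 + 1
  3 = 3·1
so gcd(53, 25) = 1.
Back-substitute for Bézout coefficients:
  1 = 25 - 8·3
  ... = 25·(17) + 53·(-8)
So 25·17 ≡ 1 (mod 53), and 17 mod 53 = 17.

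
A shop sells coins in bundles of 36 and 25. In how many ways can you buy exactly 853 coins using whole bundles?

Need nonnegative integers with 36j + 25k = 853.
gcd(36, 25) = 1, and 36·(-9) + 25·(13) = 1.
So (j₀, k₀) = (-7677, 11089); general j = -7677 + 25t, k = 11089 - 36t.
j ≥ 0 ⇒ t ≥ 308; k ≥ 0 ⇒ t ≤ 308. That's 1 value of t.

1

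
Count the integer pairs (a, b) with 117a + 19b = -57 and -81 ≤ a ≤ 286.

20

gcd(117, 19) = 1.
By Bézout, 117*(-6) + 19*(37) = 1.
Particular solution: (0, -3).
General solution: a = 0 + 19t, b = -3 - 117t for integer t.
-81 ≤ 0 + 19t ≤ 286 gives t ∈ [-4, 15], which is 20 values.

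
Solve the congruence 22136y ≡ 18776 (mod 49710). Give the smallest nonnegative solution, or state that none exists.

6136

gcd(49710, 22136):
  49710 = 2×22136 + 5438
  22136 = 4×5438 + 384
  5438 = 14×384 + 62
  384 = 6×62 + 12
  62 = 5×12 + 2
  12 = 6×2
so gcd(49710, 22136) = 2.
2 divides 18776, so solutions exist.
Back-substitute for Bézout coefficients:
  2 = 62 - 5×12
  ... = 22136×(-4013) + 49710×(1787)
So 22136×(-4013) ≡ 2 (mod 49710); multiply by 9388: y ≡ -37674044 (mod 24855).
Smallest nonnegative: y = -37674044 mod 24855 = 6136.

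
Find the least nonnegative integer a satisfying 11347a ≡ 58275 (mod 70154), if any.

6095

gcd(70154, 11347):
  70154 = 6·11347 + 2072
  11347 = 5·2072 + 987
  2072 = 2·987 + 98
  987 = 10·98 + 7
  98 = 14·7
so gcd(70154, 11347) = 7.
7 divides 58275, so solutions exist.
Back-substitute for Bézout coefficients:
  7 = 987 - 10·98
  ... = 11347·(711) + 70154·(-115)
So 11347·(711) ≡ 7 (mod 70154); multiply by 8325: a ≡ 5919075 (mod 10022).
Smallest nonnegative: a = 5919075 mod 10022 = 6095.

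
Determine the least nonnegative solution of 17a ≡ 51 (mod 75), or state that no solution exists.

3

gcd(75, 17) = 1.
1 divides 51, so solutions exist.
By Bézout, 17·(-22) + 75·(5) = 1.
So 17·(-22) ≡ 1 (mod 75); multiply by 51: a ≡ -1122 (mod 75).
Smallest nonnegative: a = -1122 mod 75 = 3.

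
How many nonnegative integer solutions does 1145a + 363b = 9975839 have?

24

gcd(1145, 363) = 1  (1145 = 3·363 + 56, 363 = 6·56 + 27, 56 = 2·27 + 2, 27 = 13·2 + 1, 2 = 2·1).
Back-substituting, 1145·(-175) + 363·(552) = 1.
Scale by 9975839: one solution is (-1745771825, 5506663128). Reduce a mod 363: (82, 27223).
General: a = 82 + 363t, b = 27223 - 1145t.
a ≥ 0 ⇒ t ≥ 0; b ≥ 0 ⇒ t ≤ 23. So t ∈ [0, 23]: 24 solutions.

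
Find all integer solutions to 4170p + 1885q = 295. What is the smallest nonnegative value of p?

gcd(4170, 1885) = 5.
5 divides 295, so solutions exist.
By Bézout, 4170*(33) + 1885*(-73) = 5.
Scale by 295/5 = 59: (p₀, q₀) = (1947, -4307).
General solution: p = 1947 + 377t, q = -4307 - 834t for integer t.
p ≥ 0: smallest is 1947 mod 377 = 62 (at t = -5), with q = -137.

62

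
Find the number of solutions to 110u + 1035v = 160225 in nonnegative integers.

7

gcd(1035, 110) = 5  (1035 = 9*110 + 45, 110 = 2*45 + 20, 45 = 2*20 + 5, 20 = 4*5).
Back-substituting, 110*(-47) + 1035*(5) = 5.
Scale by 32045: one solution is (-1506115, 160225). Reduce u mod 207: (17, 153).
General: u = 17 + 207t, v = 153 - 22t.
u ≥ 0 ⇒ t ≥ 0; v ≥ 0 ⇒ t ≤ 6. So t ∈ [0, 6]: 7 solutions.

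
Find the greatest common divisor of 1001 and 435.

gcd(1001, 435):
  1001 = 2·435 + 131
  435 = 3·131 + 42
  131 = 3·42 + 5
  42 = 8·5 + 2
  5 = 2·2 + 1
  2 = 2·1
so gcd(1001, 435) = 1.

1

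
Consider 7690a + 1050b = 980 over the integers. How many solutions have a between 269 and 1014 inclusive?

gcd(7690, 1050):
  7690 = 7×1050 + 340
  1050 = 3×340 + 30
  340 = 11×30 + 10
  30 = 3×10
so gcd(7690, 1050) = 10.
Back-substitute for Bézout coefficients:
  10 = 340 - 11×30
  ... = 7690×(34) + 1050×(-249)
Scale by 98: particular solution (3332, -24402); reduce a mod 105: (77, -563).
General solution: a = 77 + 105t, b = -563 - 769t for integer t.
269 ≤ 77 + 105t ≤ 1014 gives t ∈ [2, 8], which is 7 values.

7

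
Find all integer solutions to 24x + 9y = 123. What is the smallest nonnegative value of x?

1

gcd(24, 9):
  24 = 2×9 + 6
  9 = 1×6 + 3
  6 = 2×3
so gcd(24, 9) = 3.
3 divides 123, so solutions exist.
Back-substitute for Bézout coefficients:
  3 = 9 - 1×6
  ... = 24×(-1) + 9×(3)
Scale by 123/3 = 41: (x₀, y₀) = (-41, 123).
General solution: x = -41 + 3t, y = 123 - 8t for integer t.
x ≥ 0: smallest is -41 mod 3 = 1 (at t = 14), with y = 11.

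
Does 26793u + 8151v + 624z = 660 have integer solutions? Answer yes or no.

gcd(26793, 8151) = 39  (26793 = 3·8151 + 2340, 8151 = 3·2340 + 1131, 2340 = 2·1131 + 78, 1131 = 14·78 + 39, 78 = 2·39).
gcd(39, 624) = 39.
39 does not divide 660 (remainder 36), so no integer solutions.

no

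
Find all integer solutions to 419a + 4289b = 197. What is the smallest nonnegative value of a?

gcd(4289, 419) = 1.
1 divides 197, so solutions exist.
By Bézout, 419×(-1863) + 4289×(182) = 1.
Scale by 197/1 = 197: (a₀, b₀) = (-367011, 35854).
General solution: a = -367011 + 4289t, b = 35854 - 419t for integer t.
a ≥ 0: smallest is -367011 mod 4289 = 1843 (at t = 86), with b = -180.

1843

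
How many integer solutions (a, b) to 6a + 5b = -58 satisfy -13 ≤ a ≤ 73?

18

gcd(6, 5) = 1  (6 = 1*5 + 1, 5 = 5*1).
Back-substituting, 6*(1) + 5*(-1) = 1.
Scale by -58: particular solution (-58, 58); reduce a mod 5: (2, -14).
General solution: a = 2 + 5t, b = -14 - 6t for integer t.
-13 ≤ 2 + 5t ≤ 73 gives t ∈ [-3, 14], which is 18 values.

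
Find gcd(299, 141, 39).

1

gcd(299, 141) = 1  (299 = 2·141 + 17, 141 = 8·17 + 5, 17 = 3·5 + 2, 5 = 2·2 + 1, 2 = 2·1).
gcd(1, 39) = 1.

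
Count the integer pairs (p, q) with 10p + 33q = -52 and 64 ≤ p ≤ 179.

4

gcd(33, 10) = 1  (33 = 3×10 + 3, 10 = 3×3 + 1, 3 = 3×1).
Back-substituting, 10×(10) + 33×(-3) = 1.
Scale by -52: particular solution (-520, 156); reduce p mod 33: (8, -4).
General solution: p = 8 + 33t, q = -4 - 10t for integer t.
64 ≤ 8 + 33t ≤ 179 gives t ∈ [2, 5], which is 4 values.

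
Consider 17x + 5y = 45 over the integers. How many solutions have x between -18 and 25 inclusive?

9

gcd(17, 5) = 1  (17 = 3·5 + 2, 5 = 2·2 + 1, 2 = 2·1).
Back-substituting, 17·(-2) + 5·(7) = 1.
Scale by 45: particular solution (-90, 315); reduce x mod 5: (0, 9).
General solution: x = 0 + 5t, y = 9 - 17t for integer t.
-18 ≤ 0 + 5t ≤ 25 gives t ∈ [-3, 5], which is 9 values.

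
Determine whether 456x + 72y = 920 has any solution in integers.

no

gcd(456, 72) = 24  (456 = 6*72 + 24, 72 = 3*24).
24 does not divide 920 (remainder 8), so no integer solutions.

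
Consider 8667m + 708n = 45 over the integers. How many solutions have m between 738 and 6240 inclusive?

23

gcd(8667, 708) = 3.
By Bézout, 8667*(29) + 708*(-355) = 3.
Particular solution: (199, -2436).
General solution: m = 199 + 236t, n = -2436 - 2889t for integer t.
738 ≤ 199 + 236t ≤ 6240 gives t ∈ [3, 25], which is 23 values.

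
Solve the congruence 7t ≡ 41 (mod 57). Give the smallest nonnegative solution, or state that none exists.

gcd(57, 7) = 1.
1 divides 41, so solutions exist.
By Bézout, 7×(-8) + 57×(1) = 1.
So 7×(-8) ≡ 1 (mod 57); multiply by 41: t ≡ -328 (mod 57).
Smallest nonnegative: t = -328 mod 57 = 14.

14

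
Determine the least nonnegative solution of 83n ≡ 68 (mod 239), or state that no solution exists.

116

gcd(239, 83) = 1  (239 = 2·83 + 73, 83 = 1·73 + 10, 73 = 7·10 + 3, 10 = 3·3 + 1, 3 = 3·1).
1 divides 68, so solutions exist.
Back-substituting, 83·(72) + 239·(-25) = 1.
So 83·(72) ≡ 1 (mod 239); multiply by 68: n ≡ 4896 (mod 239).
Smallest nonnegative: n = 4896 mod 239 = 116.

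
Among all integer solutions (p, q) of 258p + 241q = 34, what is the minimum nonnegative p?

gcd(258, 241):
  258 = 1·241 + 17
  241 = 14·17 + 3
  17 = 5·3 + 2
  3 = 1·2 + 1
  2 = 2·1
so gcd(258, 241) = 1.
1 divides 34, so solutions exist.
Back-substitute for Bézout coefficients:
  1 = 3 - 1·2
  ... = 258·(-85) + 241·(91)
Scale by 34/1 = 34: (p₀, q₀) = (-2890, 3094).
General solution: p = -2890 + 241t, q = 3094 - 258t for integer t.
p ≥ 0: smallest is -2890 mod 241 = 2 (at t = 12), with q = -2.

2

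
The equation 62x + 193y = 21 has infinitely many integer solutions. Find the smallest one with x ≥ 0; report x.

184

gcd(193, 62) = 1  (193 = 3×62 + 7, 62 = 8×7 + 6, 7 = 1×6 + 1, 6 = 6×1).
1 divides 21, so solutions exist.
Back-substituting, 62×(-28) + 193×(9) = 1.
Scale by 21/1 = 21: (x₀, y₀) = (-588, 189).
General solution: x = -588 + 193t, y = 189 - 62t for integer t.
x ≥ 0: smallest is -588 mod 193 = 184 (at t = 4), with y = -59.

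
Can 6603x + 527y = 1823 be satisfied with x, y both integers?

no

gcd(6603, 527):
  6603 = 12·527 + 279
  527 = 1·279 + 248
  279 = 1·248 + 31
  248 = 8·31
so gcd(6603, 527) = 31.
31 does not divide 1823 (remainder 25), so no integer solutions.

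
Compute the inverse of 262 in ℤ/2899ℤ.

852

gcd(2899, 262) = 1  (2899 = 11*262 + 17, 262 = 15*17 + 7, 17 = 2*7 + 3, 7 = 2*3 + 1, 3 = 3*1).
Back-substituting, 262*(852) + 2899*(-77) = 1.
So 262*852 ≡ 1 (mod 2899), and 852 mod 2899 = 852.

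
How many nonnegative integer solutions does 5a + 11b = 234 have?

4

gcd(11, 5):
  11 = 2·5 + 1
  5 = 5·1
so gcd(11, 5) = 1.
Back-substitute for Bézout coefficients:
  1 = 11 - 2·5
  ... = 5·(-2) + 11·(1)
Scale by 234: one solution is (-468, 234). Reduce a mod 11: (5, 19).
General: a = 5 + 11t, b = 19 - 5t.
a ≥ 0 ⇒ t ≥ 0; b ≥ 0 ⇒ t ≤ 3. So t ∈ [0, 3]: 4 solutions.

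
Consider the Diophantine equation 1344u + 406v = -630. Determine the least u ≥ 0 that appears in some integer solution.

gcd(1344, 406) = 14  (1344 = 3*406 + 126, 406 = 3*126 + 28, 126 = 4*28 + 14, 28 = 2*14).
14 divides -630, so solutions exist.
Back-substituting, 1344*(13) + 406*(-43) = 14.
Scale by -630/14 = -45: (u₀, v₀) = (-585, 1935).
General solution: u = -585 + 29t, v = 1935 - 96t for integer t.
u ≥ 0: smallest is -585 mod 29 = 24 (at t = 21), with v = -81.

24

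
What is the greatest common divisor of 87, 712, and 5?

gcd(712, 87):
  712 = 8*87 + 16
  87 = 5*16 + 7
  16 = 2*7 + 2
  7 = 3*2 + 1
  2 = 2*1
so gcd(712, 87) = 1.
gcd(1, 5) = 1.

1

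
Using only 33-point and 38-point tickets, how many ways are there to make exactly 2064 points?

Need nonnegative integers with 33j + 38k = 2064.
gcd(33, 38) = 1, and 33·(15) + 38·(-13) = 1.
So (j₀, k₀) = (30960, -26832); general j = 30960 + 38t, k = -26832 - 33t.
j ≥ 0 ⇒ t ≥ -814; k ≥ 0 ⇒ t ≤ -814. That's 1 value of t.

1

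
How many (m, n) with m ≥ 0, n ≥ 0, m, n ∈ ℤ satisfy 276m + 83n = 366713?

gcd(276, 83) = 1.
By Bézout, 276*(40) + 83*(-133) = 1.
One solution: (13, 4375).
General: m = 13 + 83t, n = 4375 - 276t.
m ≥ 0 ⇒ t ≥ 0; n ≥ 0 ⇒ t ≤ 15. So t ∈ [0, 15]: 16 solutions.

16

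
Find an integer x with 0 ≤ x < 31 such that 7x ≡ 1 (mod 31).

gcd(31, 7):
  31 = 4×7 + 3
  7 = 2×3 + 1
  3 = 3×1
so gcd(31, 7) = 1.
Back-substitute for Bézout coefficients:
  1 = 7 - 2×3
  ... = 7×(9) + 31×(-2)
So 7×9 ≡ 1 (mod 31), and 9 mod 31 = 9.

9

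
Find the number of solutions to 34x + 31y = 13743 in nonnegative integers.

gcd(34, 31) = 1  (34 = 1*31 + 3, 31 = 10*3 + 1, 3 = 3*1).
Back-substituting, 34*(-10) + 31*(11) = 1.
Scale by 13743: one solution is (-137430, 151173). Reduce x mod 31: (24, 417).
General: x = 24 + 31t, y = 417 - 34t.
x ≥ 0 ⇒ t ≥ 0; y ≥ 0 ⇒ t ≤ 12. So t ∈ [0, 12]: 13 solutions.

13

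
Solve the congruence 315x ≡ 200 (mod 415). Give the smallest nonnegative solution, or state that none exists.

gcd(415, 315) = 5  (415 = 1×315 + 100, 315 = 3×100 + 15, 100 = 6×15 + 10, 15 = 1×10 + 5, 10 = 2×5).
5 divides 200, so solutions exist.
Back-substituting, 315×(29) + 415×(-22) = 5.
So 315×(29) ≡ 5 (mod 415); multiply by 40: x ≡ 1160 (mod 83).
Smallest nonnegative: x = 1160 mod 83 = 81.

81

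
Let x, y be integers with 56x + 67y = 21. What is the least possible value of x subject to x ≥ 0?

59

gcd(67, 56):
  67 = 1·56 + 11
  56 = 5·11 + 1
  11 = 11·1
so gcd(67, 56) = 1.
1 divides 21, so solutions exist.
Back-substitute for Bézout coefficients:
  1 = 56 - 5·11
  ... = 56·(6) + 67·(-5)
Scale by 21/1 = 21: (x₀, y₀) = (126, -105).
General solution: x = 126 + 67t, y = -105 - 56t for integer t.
x ≥ 0: smallest is 126 mod 67 = 59 (at t = -1), with y = -49.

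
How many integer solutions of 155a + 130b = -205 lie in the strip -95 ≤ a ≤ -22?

3

gcd(155, 130) = 5  (155 = 1·130 + 25, 130 = 5·25 + 5, 25 = 5·5).
Back-substituting, 155·(-5) + 130·(6) = 5.
Scale by -41: particular solution (205, -246); reduce a mod 26: (23, -29).
General solution: a = 23 + 26t, b = -29 - 31t for integer t.
-95 ≤ 23 + 26t ≤ -22 gives t ∈ [-4, -2], which is 3 values.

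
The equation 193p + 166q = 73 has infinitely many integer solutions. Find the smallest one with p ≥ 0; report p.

gcd(193, 166) = 1  (193 = 1*166 + 27, 166 = 6*27 + 4, 27 = 6*4 + 3, 4 = 1*3 + 1, 3 = 3*1).
1 divides 73, so solutions exist.
Back-substituting, 193*(-43) + 166*(50) = 1.
Scale by 73/1 = 73: (p₀, q₀) = (-3139, 3650).
General solution: p = -3139 + 166t, q = 3650 - 193t for integer t.
p ≥ 0: smallest is -3139 mod 166 = 15 (at t = 19), with q = -17.

15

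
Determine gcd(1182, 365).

1

gcd(1182, 365):
  1182 = 3×365 + 87
  365 = 4×87 + 17
  87 = 5×17 + 2
  17 = 8×2 + 1
  2 = 2×1
so gcd(1182, 365) = 1.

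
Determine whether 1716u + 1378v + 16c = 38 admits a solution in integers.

gcd(1716, 1378) = 26.
gcd(26, 16) = 2.
2 divides 38, so integer solutions exist.

yes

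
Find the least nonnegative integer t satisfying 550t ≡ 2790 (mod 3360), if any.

gcd(3360, 550):
  3360 = 6·550 + 60
  550 = 9·60 + 10
  60 = 6·10
so gcd(3360, 550) = 10.
10 divides 2790, so solutions exist.
Back-substitute for Bézout coefficients:
  10 = 550 - 9·60
  ... = 550·(55) + 3360·(-9)
So 550·(55) ≡ 10 (mod 3360); multiply by 279: t ≡ 15345 (mod 336).
Smallest nonnegative: t = 15345 mod 336 = 225.

225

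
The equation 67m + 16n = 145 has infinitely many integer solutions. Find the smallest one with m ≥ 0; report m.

11

gcd(67, 16) = 1.
1 divides 145, so solutions exist.
By Bézout, 67·(-5) + 16·(21) = 1.
Scale by 145/1 = 145: (m₀, n₀) = (-725, 3045).
General solution: m = -725 + 16t, n = 3045 - 67t for integer t.
m ≥ 0: smallest is -725 mod 16 = 11 (at t = 46), with n = -37.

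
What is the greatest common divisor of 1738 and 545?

gcd(1738, 545):
  1738 = 3*545 + 103
  545 = 5*103 + 30
  103 = 3*30 + 13
  30 = 2*13 + 4
  13 = 3*4 + 1
  4 = 4*1
so gcd(1738, 545) = 1.

1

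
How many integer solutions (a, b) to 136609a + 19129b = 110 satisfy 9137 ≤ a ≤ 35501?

gcd(136609, 19129) = 11  (136609 = 7*19129 + 2706, 19129 = 7*2706 + 187, 2706 = 14*187 + 88, 187 = 2*88 + 11, 88 = 8*11).
Back-substituting, 136609*(-205) + 19129*(1464) = 11.
Scale by 10: particular solution (-2050, 14640); reduce a mod 1739: (1428, -10198).
General solution: a = 1428 + 1739t, b = -10198 - 12419t for integer t.
9137 ≤ 1428 + 1739t ≤ 35501 gives t ∈ [5, 19], which is 15 values.

15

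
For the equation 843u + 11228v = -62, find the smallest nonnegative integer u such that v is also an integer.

3050

gcd(11228, 843):
  11228 = 13×843 + 269
  843 = 3×269 + 36
  269 = 7×36 + 17
  36 = 2×17 + 2
  17 = 8×2 + 1
  2 = 2×1
so gcd(11228, 843) = 1.
1 divides -62, so solutions exist.
Back-substitute for Bézout coefficients:
  1 = 17 - 8×2
  ... = 843×(-5301) + 11228×(398)
Scale by -62/1 = -62: (u₀, v₀) = (328662, -24676).
General solution: u = 328662 + 11228t, v = -24676 - 843t for integer t.
u ≥ 0: smallest is 328662 mod 11228 = 3050 (at t = -29), with v = -229.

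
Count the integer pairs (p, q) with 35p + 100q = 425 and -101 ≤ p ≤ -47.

2

gcd(100, 35) = 5.
By Bézout, 35*(3) + 100*(-1) = 5.
Particular solution: (15, -1).
General solution: p = 15 + 20t, q = -1 - 7t for integer t.
-101 ≤ 15 + 20t ≤ -47 gives t ∈ [-5, -4], which is 2 values.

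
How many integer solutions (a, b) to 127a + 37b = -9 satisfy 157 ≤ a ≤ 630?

13

gcd(127, 37) = 1  (127 = 3×37 + 16, 37 = 2×16 + 5, 16 = 3×5 + 1, 5 = 5×1).
Back-substituting, 127×(7) + 37×(-24) = 1.
Scale by -9: particular solution (-63, 216); reduce a mod 37: (11, -38).
General solution: a = 11 + 37t, b = -38 - 127t for integer t.
157 ≤ 11 + 37t ≤ 630 gives t ∈ [4, 16], which is 13 values.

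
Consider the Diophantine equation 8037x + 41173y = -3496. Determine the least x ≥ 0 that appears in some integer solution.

gcd(41173, 8037) = 19.
19 divides -3496, so solutions exist.
By Bézout, 8037*(625) + 41173*(-122) = 19.
Scale by -3496/19 = -184: (x₀, y₀) = (-115000, 22448).
General solution: x = -115000 + 2167t, y = 22448 - 423t for integer t.
x ≥ 0: smallest is -115000 mod 2167 = 2018 (at t = 54), with y = -394.

2018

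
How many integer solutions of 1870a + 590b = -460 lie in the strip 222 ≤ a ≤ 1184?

gcd(1870, 590):
  1870 = 3×590 + 100
  590 = 5×100 + 90
  100 = 1×90 + 10
  90 = 9×10
so gcd(1870, 590) = 10.
Back-substitute for Bézout coefficients:
  10 = 100 - 1×90
  ... = 1870×(6) + 590×(-19)
Scale by -46: particular solution (-276, 874); reduce a mod 59: (19, -61).
General solution: a = 19 + 59t, b = -61 - 187t for integer t.
222 ≤ 19 + 59t ≤ 1184 gives t ∈ [4, 19], which is 16 values.

16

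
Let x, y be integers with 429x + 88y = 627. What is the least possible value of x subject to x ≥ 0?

gcd(429, 88) = 11.
11 divides 627, so solutions exist.
By Bézout, 429·(-1) + 88·(5) = 11.
Scale by 627/11 = 57: (x₀, y₀) = (-57, 285).
General solution: x = -57 + 8t, y = 285 - 39t for integer t.
x ≥ 0: smallest is -57 mod 8 = 7 (at t = 8), with y = -27.

7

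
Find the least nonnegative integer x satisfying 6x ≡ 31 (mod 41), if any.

12

gcd(41, 6):
  41 = 6·6 + 5
  6 = 1·5 + 1
  5 = 5·1
so gcd(41, 6) = 1.
1 divides 31, so solutions exist.
Back-substitute for Bézout coefficients:
  1 = 6 - 1·5
  ... = 6·(7) + 41·(-1)
So 6·(7) ≡ 1 (mod 41); multiply by 31: x ≡ 217 (mod 41).
Smallest nonnegative: x = 217 mod 41 = 12.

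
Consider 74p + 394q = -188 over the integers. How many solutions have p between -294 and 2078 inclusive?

gcd(394, 74) = 2  (394 = 5*74 + 24, 74 = 3*24 + 2, 24 = 12*2).
Back-substituting, 74*(16) + 394*(-3) = 2.
Scale by -94: particular solution (-1504, 282); reduce p mod 197: (72, -14).
General solution: p = 72 + 197t, q = -14 - 37t for integer t.
-294 ≤ 72 + 197t ≤ 2078 gives t ∈ [-1, 10], which is 12 values.

12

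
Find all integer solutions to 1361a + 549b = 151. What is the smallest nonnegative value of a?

gcd(1361, 549) = 1  (1361 = 2×549 + 263, 549 = 2×263 + 23, 263 = 11×23 + 10, 23 = 2×10 + 3, 10 = 3×3 + 1, 3 = 3×1).
1 divides 151, so solutions exist.
Back-substituting, 1361×(167) + 549×(-414) = 1.
Scale by 151/1 = 151: (a₀, b₀) = (25217, -62514).
General solution: a = 25217 + 549t, b = -62514 - 1361t for integer t.
a ≥ 0: smallest is 25217 mod 549 = 512 (at t = -45), with b = -1269.

512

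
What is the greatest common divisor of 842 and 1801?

gcd(1801, 842):
  1801 = 2·842 + 117
  842 = 7·117 + 23
  117 = 5·23 + 2
  23 = 11·2 + 1
  2 = 2·1
so gcd(1801, 842) = 1.

1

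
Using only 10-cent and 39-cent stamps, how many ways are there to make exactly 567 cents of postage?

Need nonnegative integers with 10j + 39k = 567.
gcd(10, 39) = 1, and 10·(4) + 39·(-1) = 1.
So (j₀, k₀) = (2268, -567); general j = 2268 + 39t, k = -567 - 10t.
j ≥ 0 ⇒ t ≥ -58; k ≥ 0 ⇒ t ≤ -57. That's 2 values of t.

2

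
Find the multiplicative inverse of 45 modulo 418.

gcd(418, 45):
  418 = 9×45 + 13
  45 = 3×13 + 6
  13 = 2×6 + 1
  6 = 6×1
so gcd(418, 45) = 1.
Back-substitute for Bézout coefficients:
  1 = 13 - 2×6
  ... = 45×(-65) + 418×(7)
So 45×-65 ≡ 1 (mod 418), and -65 mod 418 = 353.

353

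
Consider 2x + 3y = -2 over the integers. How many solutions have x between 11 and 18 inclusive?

3

gcd(3, 2) = 1.
By Bézout, 2×(-1) + 3×(1) = 1.
Particular solution: (2, -2).
General solution: x = 2 + 3t, y = -2 - 2t for integer t.
11 ≤ 2 + 3t ≤ 18 gives t ∈ [3, 5], which is 3 values.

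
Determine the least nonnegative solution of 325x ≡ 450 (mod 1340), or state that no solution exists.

22

gcd(1340, 325) = 5.
5 divides 450, so solutions exist.
By Bézout, 325·(33) + 1340·(-8) = 5.
So 325·(33) ≡ 5 (mod 1340); multiply by 90: x ≡ 2970 (mod 268).
Smallest nonnegative: x = 2970 mod 268 = 22.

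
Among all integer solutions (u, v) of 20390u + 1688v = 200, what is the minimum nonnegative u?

392

gcd(20390, 1688) = 2.
2 divides 200, so solutions exist.
By Bézout, 20390×(63) + 1688×(-761) = 2.
Scale by 200/2 = 100: (u₀, v₀) = (6300, -76100).
General solution: u = 6300 + 844t, v = -76100 - 10195t for integer t.
u ≥ 0: smallest is 6300 mod 844 = 392 (at t = -7), with v = -4735.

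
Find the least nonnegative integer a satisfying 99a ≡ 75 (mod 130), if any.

115

gcd(130, 99) = 1.
1 divides 75, so solutions exist.
By Bézout, 99·(-21) + 130·(16) = 1.
So 99·(-21) ≡ 1 (mod 130); multiply by 75: a ≡ -1575 (mod 130).
Smallest nonnegative: a = -1575 mod 130 = 115.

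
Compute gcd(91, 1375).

gcd(1375, 91):
  1375 = 15×91 + 10
  91 = 9×10 + 1
  10 = 10×1
so gcd(1375, 91) = 1.

1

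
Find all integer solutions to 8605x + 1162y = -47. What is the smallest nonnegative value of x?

gcd(8605, 1162):
  8605 = 7·1162 + 471
  1162 = 2·471 + 220
  471 = 2·220 + 31
  220 = 7·31 + 3
  31 = 10·3 + 1
  3 = 3·1
so gcd(8605, 1162) = 1.
1 divides -47, so solutions exist.
Back-substitute for Bézout coefficients:
  1 = 31 - 10·3
  ... = 8605·(375) + 1162·(-2777)
Scale by -47/1 = -47: (x₀, y₀) = (-17625, 130519).
General solution: x = -17625 + 1162t, y = 130519 - 8605t for integer t.
x ≥ 0: smallest is -17625 mod 1162 = 967 (at t = 16), with y = -7161.

967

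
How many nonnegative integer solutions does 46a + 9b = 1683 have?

gcd(46, 9) = 1  (46 = 5×9 + 1, 9 = 9×1).
Back-substituting, 46×(1) + 9×(-5) = 1.
Scale by 1683: one solution is (1683, -8415). Reduce a mod 9: (0, 187).
General: a = 0 + 9t, b = 187 - 46t.
a ≥ 0 ⇒ t ≥ 0; b ≥ 0 ⇒ t ≤ 4. So t ∈ [0, 4]: 5 solutions.

5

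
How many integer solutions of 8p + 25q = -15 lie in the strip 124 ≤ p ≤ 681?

22

gcd(25, 8) = 1  (25 = 3·8 + 1, 8 = 8·1).
Back-substituting, 8·(-3) + 25·(1) = 1.
Scale by -15: particular solution (45, -15); reduce p mod 25: (20, -7).
General solution: p = 20 + 25t, q = -7 - 8t for integer t.
124 ≤ 20 + 25t ≤ 681 gives t ∈ [5, 26], which is 22 values.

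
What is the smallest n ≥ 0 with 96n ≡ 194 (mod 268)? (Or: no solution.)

no solution

gcd(268, 96):
  268 = 2*96 + 76
  96 = 1*76 + 20
  76 = 3*20 + 16
  20 = 1*16 + 4
  16 = 4*4
so gcd(268, 96) = 4.
4 does not divide 194, so the congruence has no solution.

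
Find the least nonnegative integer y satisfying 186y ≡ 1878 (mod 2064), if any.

343

gcd(2064, 186):
  2064 = 11*186 + 18
  186 = 10*18 + 6
  18 = 3*6
so gcd(2064, 186) = 6.
6 divides 1878, so solutions exist.
Back-substitute for Bézout coefficients:
  6 = 186 - 10*18
  ... = 186*(111) + 2064*(-10)
So 186*(111) ≡ 6 (mod 2064); multiply by 313: y ≡ 34743 (mod 344).
Smallest nonnegative: y = 34743 mod 344 = 343.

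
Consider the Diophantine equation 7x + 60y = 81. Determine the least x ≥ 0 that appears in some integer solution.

3

gcd(60, 7) = 1.
1 divides 81, so solutions exist.
By Bézout, 7*(-17) + 60*(2) = 1.
Scale by 81/1 = 81: (x₀, y₀) = (-1377, 162).
General solution: x = -1377 + 60t, y = 162 - 7t for integer t.
x ≥ 0: smallest is -1377 mod 60 = 3 (at t = 23), with y = 1.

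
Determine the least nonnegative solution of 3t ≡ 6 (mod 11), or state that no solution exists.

gcd(11, 3) = 1.
1 divides 6, so solutions exist.
By Bézout, 3·(4) + 11·(-1) = 1.
So 3·(4) ≡ 1 (mod 11); multiply by 6: t ≡ 24 (mod 11).
Smallest nonnegative: t = 24 mod 11 = 2.

2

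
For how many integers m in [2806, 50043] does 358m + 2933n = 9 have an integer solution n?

gcd(2933, 358):
  2933 = 8·358 + 69
  358 = 5·69 + 13
  69 = 5·13 + 4
  13 = 3·4 + 1
  4 = 4·1
so gcd(2933, 358) = 1.
Back-substitute for Bézout coefficients:
  1 = 13 - 3·4
  ... = 358·(680) + 2933·(-83)
Scale by 9: particular solution (6120, -747); reduce m mod 2933: (254, -31).
General solution: m = 254 + 2933t, n = -31 - 358t for integer t.
2806 ≤ 254 + 2933t ≤ 50043 gives t ∈ [1, 16], which is 16 values.

16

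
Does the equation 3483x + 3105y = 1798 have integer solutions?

no

gcd(3483, 3105) = 27  (3483 = 1*3105 + 378, 3105 = 8*378 + 81, 378 = 4*81 + 54, 81 = 1*54 + 27, 54 = 2*27).
27 does not divide 1798 (remainder 16), so no integer solutions.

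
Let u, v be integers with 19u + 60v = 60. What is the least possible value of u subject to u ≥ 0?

gcd(60, 19):
  60 = 3×19 + 3
  19 = 6×3 + 1
  3 = 3×1
so gcd(60, 19) = 1.
1 divides 60, so solutions exist.
Back-substitute for Bézout coefficients:
  1 = 19 - 6×3
  ... = 19×(19) + 60×(-6)
Scale by 60/1 = 60: (u₀, v₀) = (1140, -360).
General solution: u = 1140 + 60t, v = -360 - 19t for integer t.
u ≥ 0: smallest is 1140 mod 60 = 0 (at t = -19), with v = 1.

0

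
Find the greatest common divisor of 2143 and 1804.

gcd(2143, 1804):
  2143 = 1*1804 + 339
  1804 = 5*339 + 109
  339 = 3*109 + 12
  109 = 9*12 + 1
  12 = 12*1
so gcd(2143, 1804) = 1.

1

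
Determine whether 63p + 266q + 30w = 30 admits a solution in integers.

yes

gcd(266, 63):
  266 = 4×63 + 14
  63 = 4×14 + 7
  14 = 2×7
so gcd(266, 63) = 7.
gcd(7, 30) = 1.
1 divides 30, so integer solutions exist.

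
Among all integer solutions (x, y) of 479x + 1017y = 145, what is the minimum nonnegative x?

788

gcd(1017, 479):
  1017 = 2*479 + 59
  479 = 8*59 + 7
  59 = 8*7 + 3
  7 = 2*3 + 1
  3 = 3*1
so gcd(1017, 479) = 1.
1 divides 145, so solutions exist.
Back-substitute for Bézout coefficients:
  1 = 7 - 2*3
  ... = 479*(293) + 1017*(-138)
Scale by 145/1 = 145: (x₀, y₀) = (42485, -20010).
General solution: x = 42485 + 1017t, y = -20010 - 479t for integer t.
x ≥ 0: smallest is 42485 mod 1017 = 788 (at t = -41), with y = -371.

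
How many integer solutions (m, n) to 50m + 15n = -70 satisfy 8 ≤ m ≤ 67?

gcd(50, 15):
  50 = 3*15 + 5
  15 = 3*5
so gcd(50, 15) = 5.
Back-substitute for Bézout coefficients:
  5 = 50 - 3*15
  ... = 50*(1) + 15*(-3)
Scale by -14: particular solution (-14, 42); reduce m mod 3: (1, -8).
General solution: m = 1 + 3t, n = -8 - 10t for integer t.
8 ≤ 1 + 3t ≤ 67 gives t ∈ [3, 22], which is 20 values.

20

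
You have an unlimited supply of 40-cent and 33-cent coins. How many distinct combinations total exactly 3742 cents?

3

Need nonnegative integers with 40j + 33k = 3742.
gcd(40, 33) = 1, and 40·(-14) + 33·(17) = 1.
So (j₀, k₀) = (-52388, 63614); general j = -52388 + 33t, k = 63614 - 40t.
j ≥ 0 ⇒ t ≥ 1588; k ≥ 0 ⇒ t ≤ 1590. That's 3 values of t.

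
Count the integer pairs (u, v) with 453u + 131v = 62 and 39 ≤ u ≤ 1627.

gcd(453, 131) = 1.
By Bézout, 453×(-24) + 131×(83) = 1.
Particular solution: (84, -290).
General solution: u = 84 + 131t, v = -290 - 453t for integer t.
39 ≤ 84 + 131t ≤ 1627 gives t ∈ [0, 11], which is 12 values.

12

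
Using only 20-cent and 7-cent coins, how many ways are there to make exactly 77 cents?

Need nonnegative integers with 20j + 7k = 77.
gcd(20, 7) = 1, and 20·(-1) + 7·(3) = 1.
So (j₀, k₀) = (-77, 231); general j = -77 + 7t, k = 231 - 20t.
j ≥ 0 ⇒ t ≥ 11; k ≥ 0 ⇒ t ≤ 11. That's 1 value of t.

1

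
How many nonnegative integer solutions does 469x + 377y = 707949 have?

gcd(469, 377) = 1  (469 = 1*377 + 92, 377 = 4*92 + 9, 92 = 10*9 + 2, 9 = 4*2 + 1, 2 = 2*1).
Back-substituting, 469*(-168) + 377*(209) = 1.
Scale by 707949: one solution is (-118935432, 147961341). Reduce x mod 377: (151, 1690).
General: x = 151 + 377t, y = 1690 - 469t.
x ≥ 0 ⇒ t ≥ 0; y ≥ 0 ⇒ t ≤ 3. So t ∈ [0, 3]: 4 solutions.

4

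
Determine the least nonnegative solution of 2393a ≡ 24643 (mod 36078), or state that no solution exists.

gcd(36078, 2393) = 1  (36078 = 15·2393 + 183, 2393 = 13·183 + 14, 183 = 13·14 + 1, 14 = 14·1).
1 divides 24643, so solutions exist.
Back-substituting, 2393·(-2563) + 36078·(170) = 1.
So 2393·(-2563) ≡ 1 (mod 36078); multiply by 24643: a ≡ -63160009 (mod 36078).
Smallest nonnegative: a = -63160009 mod 36078 = 12569.

12569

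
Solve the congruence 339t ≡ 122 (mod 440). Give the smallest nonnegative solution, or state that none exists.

gcd(440, 339) = 1  (440 = 1×339 + 101, 339 = 3×101 + 36, 101 = 2×36 + 29, 36 = 1×29 + 7, 29 = 4×7 + 1, 7 = 7×1).
1 divides 122, so solutions exist.
Back-substituting, 339×(-61) + 440×(47) = 1.
So 339×(-61) ≡ 1 (mod 440); multiply by 122: t ≡ -7442 (mod 440).
Smallest nonnegative: t = -7442 mod 440 = 38.

38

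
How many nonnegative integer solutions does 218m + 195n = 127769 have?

3

gcd(218, 195):
  218 = 1×195 + 23
  195 = 8×23 + 11
  23 = 2×11 + 1
  11 = 11×1
so gcd(218, 195) = 1.
Back-substitute for Bézout coefficients:
  1 = 23 - 2×11
  ... = 218×(17) + 195×(-19)
Scale by 127769: one solution is (2172073, -2427611). Reduce m mod 195: (163, 473).
General: m = 163 + 195t, n = 473 - 218t.
m ≥ 0 ⇒ t ≥ 0; n ≥ 0 ⇒ t ≤ 2. So t ∈ [0, 2]: 3 solutions.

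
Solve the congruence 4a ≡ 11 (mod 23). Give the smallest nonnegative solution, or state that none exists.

20

gcd(23, 4) = 1  (23 = 5*4 + 3, 4 = 1*3 + 1, 3 = 3*1).
1 divides 11, so solutions exist.
Back-substituting, 4*(6) + 23*(-1) = 1.
So 4*(6) ≡ 1 (mod 23); multiply by 11: a ≡ 66 (mod 23).
Smallest nonnegative: a = 66 mod 23 = 20.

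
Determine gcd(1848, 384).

24

gcd(1848, 384):
  1848 = 4·384 + 312
  384 = 1·312 + 72
  312 = 4·72 + 24
  72 = 3·24
so gcd(1848, 384) = 24.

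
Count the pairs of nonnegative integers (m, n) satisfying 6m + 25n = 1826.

12

gcd(25, 6):
  25 = 4·6 + 1
  6 = 6·1
so gcd(25, 6) = 1.
Back-substitute for Bézout coefficients:
  1 = 25 - 4·6
  ... = 6·(-4) + 25·(1)
Scale by 1826: one solution is (-7304, 1826). Reduce m mod 25: (21, 68).
General: m = 21 + 25t, n = 68 - 6t.
m ≥ 0 ⇒ t ≥ 0; n ≥ 0 ⇒ t ≤ 11. So t ∈ [0, 11]: 12 solutions.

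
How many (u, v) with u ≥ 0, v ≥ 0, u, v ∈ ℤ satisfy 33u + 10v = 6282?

gcd(33, 10):
  33 = 3×10 + 3
  10 = 3×3 + 1
  3 = 3×1
so gcd(33, 10) = 1.
Back-substitute for Bézout coefficients:
  1 = 10 - 3×3
  ... = 33×(-3) + 10×(10)
Scale by 6282: one solution is (-18846, 62820). Reduce u mod 10: (4, 615).
General: u = 4 + 10t, v = 615 - 33t.
u ≥ 0 ⇒ t ≥ 0; v ≥ 0 ⇒ t ≤ 18. So t ∈ [0, 18]: 19 solutions.

19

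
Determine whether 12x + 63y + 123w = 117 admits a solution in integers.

gcd(63, 12) = 3  (63 = 5×12 + 3, 12 = 4×3).
gcd(3, 123) = 3.
3 divides 117, so integer solutions exist.

yes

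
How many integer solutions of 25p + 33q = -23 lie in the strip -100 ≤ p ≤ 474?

gcd(33, 25) = 1.
By Bézout, 25×(4) + 33×(-3) = 1.
Particular solution: (7, -6).
General solution: p = 7 + 33t, q = -6 - 25t for integer t.
-100 ≤ 7 + 33t ≤ 474 gives t ∈ [-3, 14], which is 18 values.

18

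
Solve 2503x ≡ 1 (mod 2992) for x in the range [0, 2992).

2631

gcd(2992, 2503) = 1  (2992 = 1·2503 + 489, 2503 = 5·489 + 58, 489 = 8·58 + 25, 58 = 2·25 + 8, 25 = 3·8 + 1, 8 = 8·1).
Back-substituting, 2503·(-361) + 2992·(302) = 1.
So 2503·-361 ≡ 1 (mod 2992), and -361 mod 2992 = 2631.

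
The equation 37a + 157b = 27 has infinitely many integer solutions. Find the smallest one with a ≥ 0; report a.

145

gcd(157, 37):
  157 = 4·37 + 9
  37 = 4·9 + 1
  9 = 9·1
so gcd(157, 37) = 1.
1 divides 27, so solutions exist.
Back-substitute for Bézout coefficients:
  1 = 37 - 4·9
  ... = 37·(17) + 157·(-4)
Scale by 27/1 = 27: (a₀, b₀) = (459, -108).
General solution: a = 459 + 157t, b = -108 - 37t for integer t.
a ≥ 0: smallest is 459 mod 157 = 145 (at t = -2), with b = -34.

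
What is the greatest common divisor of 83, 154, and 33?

gcd(154, 83):
  154 = 1*83 + 71
  83 = 1*71 + 12
  71 = 5*12 + 11
  12 = 1*11 + 1
  11 = 11*1
so gcd(154, 83) = 1.
gcd(1, 33) = 1.

1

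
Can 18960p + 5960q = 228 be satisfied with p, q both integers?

no

gcd(18960, 5960) = 40  (18960 = 3·5960 + 1080, 5960 = 5·1080 + 560, 1080 = 1·560 + 520, 560 = 1·520 + 40, 520 = 13·40).
40 does not divide 228 (remainder 28), so no integer solutions.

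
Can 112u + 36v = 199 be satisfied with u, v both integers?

no

gcd(112, 36):
  112 = 3×36 + 4
  36 = 9×4
so gcd(112, 36) = 4.
4 does not divide 199 (remainder 3), so no integer solutions.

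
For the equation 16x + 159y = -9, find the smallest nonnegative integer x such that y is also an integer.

gcd(159, 16) = 1.
1 divides -9, so solutions exist.
By Bézout, 16×(10) + 159×(-1) = 1.
Scale by -9/1 = -9: (x₀, y₀) = (-90, 9).
General solution: x = -90 + 159t, y = 9 - 16t for integer t.
x ≥ 0: smallest is -90 mod 159 = 69 (at t = 1), with y = -7.

69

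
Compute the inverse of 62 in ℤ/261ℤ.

80

gcd(261, 62) = 1  (261 = 4·62 + 13, 62 = 4·13 + 10, 13 = 1·10 + 3, 10 = 3·3 + 1, 3 = 3·1).
Back-substituting, 62·(80) + 261·(-19) = 1.
So 62·80 ≡ 1 (mod 261), and 80 mod 261 = 80.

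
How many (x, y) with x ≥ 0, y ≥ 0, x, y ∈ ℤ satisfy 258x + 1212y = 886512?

gcd(1212, 258) = 6  (1212 = 4*258 + 180, 258 = 1*180 + 78, 180 = 2*78 + 24, 78 = 3*24 + 6, 24 = 4*6).
Back-substituting, 258*(47) + 1212*(-10) = 6.
Scale by 147752: one solution is (6944344, -1477520). Reduce x mod 202: (190, 691).
General: x = 190 + 202t, y = 691 - 43t.
x ≥ 0 ⇒ t ≥ 0; y ≥ 0 ⇒ t ≤ 16. So t ∈ [0, 16]: 17 solutions.

17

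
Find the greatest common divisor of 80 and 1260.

20

gcd(1260, 80):
  1260 = 15×80 + 60
  80 = 1×60 + 20
  60 = 3×20
so gcd(1260, 80) = 20.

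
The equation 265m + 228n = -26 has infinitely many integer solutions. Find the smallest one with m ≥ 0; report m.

gcd(265, 228):
  265 = 1·228 + 37
  228 = 6·37 + 6
  37 = 6·6 + 1
  6 = 6·1
so gcd(265, 228) = 1.
1 divides -26, so solutions exist.
Back-substitute for Bézout coefficients:
  1 = 37 - 6·6
  ... = 265·(37) + 228·(-43)
Scale by -26/1 = -26: (m₀, n₀) = (-962, 1118).
General solution: m = -962 + 228t, n = 1118 - 265t for integer t.
m ≥ 0: smallest is -962 mod 228 = 178 (at t = 5), with n = -207.

178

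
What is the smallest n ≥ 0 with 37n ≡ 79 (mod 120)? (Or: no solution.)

gcd(120, 37):
  120 = 3·37 + 9
  37 = 4·9 + 1
  9 = 9·1
so gcd(120, 37) = 1.
1 divides 79, so solutions exist.
Back-substitute for Bézout coefficients:
  1 = 37 - 4·9
  ... = 37·(13) + 120·(-4)
So 37·(13) ≡ 1 (mod 120); multiply by 79: n ≡ 1027 (mod 120).
Smallest nonnegative: n = 1027 mod 120 = 67.

67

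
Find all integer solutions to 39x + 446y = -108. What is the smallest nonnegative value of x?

gcd(446, 39):
  446 = 11×39 + 17
  39 = 2×17 + 5
  17 = 3×5 + 2
  5 = 2×2 + 1
  2 = 2×1
so gcd(446, 39) = 1.
1 divides -108, so solutions exist.
Back-substitute for Bézout coefficients:
  1 = 5 - 2×2
  ... = 39×(183) + 446×(-16)
Scale by -108/1 = -108: (x₀, y₀) = (-19764, 1728).
General solution: x = -19764 + 446t, y = 1728 - 39t for integer t.
x ≥ 0: smallest is -19764 mod 446 = 306 (at t = 45), with y = -27.

306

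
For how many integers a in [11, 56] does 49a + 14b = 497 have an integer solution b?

gcd(49, 14):
  49 = 3×14 + 7
  14 = 2×7
so gcd(49, 14) = 7.
Back-substitute for Bézout coefficients:
  7 = 49 - 3×14
  ... = 49×(1) + 14×(-3)
Scale by 71: particular solution (71, -213); reduce a mod 2: (1, 32).
General solution: a = 1 + 2t, b = 32 - 7t for integer t.
11 ≤ 1 + 2t ≤ 56 gives t ∈ [5, 27], which is 23 values.

23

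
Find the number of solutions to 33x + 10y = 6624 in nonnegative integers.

gcd(33, 10) = 1.
By Bézout, 33·(-3) + 10·(10) = 1.
One solution: (8, 636).
General: x = 8 + 10t, y = 636 - 33t.
x ≥ 0 ⇒ t ≥ 0; y ≥ 0 ⇒ t ≤ 19. So t ∈ [0, 19]: 20 solutions.

20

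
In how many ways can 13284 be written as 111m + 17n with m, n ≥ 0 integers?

gcd(111, 17):
  111 = 6·17 + 9
  17 = 1·9 + 8
  9 = 1·8 + 1
  8 = 8·1
so gcd(111, 17) = 1.
Back-substitute for Bézout coefficients:
  1 = 9 - 1·8
  ... = 111·(2) + 17·(-13)
Scale by 13284: one solution is (26568, -172692). Reduce m mod 17: (14, 690).
General: m = 14 + 17t, n = 690 - 111t.
m ≥ 0 ⇒ t ≥ 0; n ≥ 0 ⇒ t ≤ 6. So t ∈ [0, 6]: 7 solutions.

7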